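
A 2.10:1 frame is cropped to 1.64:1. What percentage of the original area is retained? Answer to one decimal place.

78.1%

Going from 2.10:1 to 1.64:1 means cutting width while keeping height.
Area ratio = (1.640)/(2.100) = 78.10% retained.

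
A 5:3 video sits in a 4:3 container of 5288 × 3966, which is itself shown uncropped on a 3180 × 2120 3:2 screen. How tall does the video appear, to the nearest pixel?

1696 px

5:3 in 5288×3966: fills the width, so the video is 5288.00 × 3172.80.
The 4:3 canvas is height-limited in 3180×2120, giving 2826.67 × 2120.00; scale factor 0.5345.
So the video's height is 3172.80 × 0.5345 ≈ 1696.00.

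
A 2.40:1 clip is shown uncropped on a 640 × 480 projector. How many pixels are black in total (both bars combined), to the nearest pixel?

2.40:1 is wider than 4:3, so it spans the full width.
The clip is 640 / 2.400 ≈ 266.6667 px tall.
480 − 266.6667 = 213.3333 px of bars.
Bar area = 213.3333 × 640 ≈ 136533 px.

136533 pixels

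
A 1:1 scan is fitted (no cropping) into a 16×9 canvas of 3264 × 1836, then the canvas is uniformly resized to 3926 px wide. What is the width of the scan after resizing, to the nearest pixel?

Fitted into 3264×1836, the scan spans the height; its width is 1836 × 1/1 ≈ 1836.00 px.
The frame scales by 3926/3264 = 1.2028; 1836.00 × 1.2028 ≈ 2208.38 px.

2208 px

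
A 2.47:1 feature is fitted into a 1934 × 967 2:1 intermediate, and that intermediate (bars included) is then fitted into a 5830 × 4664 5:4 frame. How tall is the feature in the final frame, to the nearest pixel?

2.47:1 in 1934×967: fills the width, so the feature is 1934.00 × 783.00.
2:1 in 5830×4664: fills the width, so the intermediate becomes 5830.00 × 2915.00 — a scale of ×3.0145.
So the feature's height is 783.00 × 3.0145 ≈ 2360.32.

2360 px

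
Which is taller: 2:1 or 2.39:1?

2 and 2.39; 2.39 > 2. The smaller width-to-height ratio is the taller frame.

2:1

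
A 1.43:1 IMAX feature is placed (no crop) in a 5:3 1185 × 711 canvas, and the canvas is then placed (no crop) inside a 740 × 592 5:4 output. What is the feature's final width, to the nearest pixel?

Inside the 1185×711 canvas the feature is height-limited at 1016.73 × 711.00.
The 5:3 canvas is width-limited in 740×592, giving 740.00 × 444.00; scale factor 0.6245.
Applying the same ×0.6245: 1016.73 → 634.92.

635 px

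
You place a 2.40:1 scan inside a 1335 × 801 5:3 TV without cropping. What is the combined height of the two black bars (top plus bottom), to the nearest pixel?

2.40:1 (2.400) > 5:3 (1.667), so the scan fills the width.
The scan is 1335 / 2.400 ≈ 556.25 px tall.
Leftover height: 801 − 556.25 = 244.75 px.

245 px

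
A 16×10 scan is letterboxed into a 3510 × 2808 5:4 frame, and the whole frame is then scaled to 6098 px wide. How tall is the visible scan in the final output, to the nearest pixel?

In the 3510×2808 frame the scan fills the width: height = 3510 × 10/16 ≈ 2193.75 px.
Resizing to 6098 px wide multiplies everything by 1.7373: 2193.75 → 3811.25 px.

3811 px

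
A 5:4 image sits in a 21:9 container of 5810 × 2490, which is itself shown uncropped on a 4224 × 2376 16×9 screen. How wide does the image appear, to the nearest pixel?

Inside the 5810×2490 canvas the image is height-limited at 3112.50 × 2490.00.
Second fit — the 21:9 canvas into 4224×2376 spans the width: 4224.00 × 1810.29 (×0.7270 from 5810×2490).
The image scales with it: width 3112.50 × 0.7270 ≈ 2262.86.

2263 px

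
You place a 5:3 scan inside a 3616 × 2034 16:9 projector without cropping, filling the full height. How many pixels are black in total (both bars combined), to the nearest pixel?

Content width = 2034 × 5/3 ≈ 3390.0000 px.
Black = 3616 − 3390.0000 = 226.0000 px.
That's 226.0000 × 2034 ≈ 459684 black pixels.

459684 pixels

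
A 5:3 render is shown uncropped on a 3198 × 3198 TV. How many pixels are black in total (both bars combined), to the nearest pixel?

Since 1.667 > 1.000, the render is width-limited.
Content height = 3198 × 3/5 ≈ 1918.8000 px.
Leftover height: 3198 − 1918.8000 = 1279.2000 px.
Bar area = 1279.2000 × 3198 ≈ 4090882 px.

4090882 pixels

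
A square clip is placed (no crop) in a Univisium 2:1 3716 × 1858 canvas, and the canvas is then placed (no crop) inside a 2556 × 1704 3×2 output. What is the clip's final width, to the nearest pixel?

1278 px

First fit — square into 3716×1858 spans the height: 1858.00 × 1858.00.
The Univisium 2:1 canvas is width-limited in 2556×1704, giving 2556.00 × 1278.00; scale factor 0.6878.
So the clip's width is 1858.00 × 0.6878 ≈ 1278.00.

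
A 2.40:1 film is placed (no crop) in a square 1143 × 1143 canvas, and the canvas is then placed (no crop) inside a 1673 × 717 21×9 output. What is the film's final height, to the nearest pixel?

2.40:1 in 1143×1143: fills the width, so the film is 1143.00 × 476.25.
Second fit — the square canvas into 1673×717 spans the height: 717.00 × 717.00 (×0.6273 from 1143×1143).
So the film's height is 476.25 × 0.6273 ≈ 298.75.

299 px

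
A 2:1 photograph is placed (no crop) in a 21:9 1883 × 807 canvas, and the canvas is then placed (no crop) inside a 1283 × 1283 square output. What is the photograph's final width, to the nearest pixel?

1100 px

First fit — 2:1 into 1883×807 spans the height: 1614.00 × 807.00.
21:9 in 1283×1283: fills the width, so the intermediate becomes 1283.00 × 549.86 — a scale of ×0.6814.
Applying the same ×0.6814: 1614.00 → 1099.71.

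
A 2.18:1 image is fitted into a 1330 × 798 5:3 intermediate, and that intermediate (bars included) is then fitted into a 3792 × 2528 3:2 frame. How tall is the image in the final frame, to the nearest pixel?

1739 px

First fit — 2.18:1 into 1330×798 spans the width: 1330.00 × 610.09.
The 5:3 canvas is width-limited in 3792×2528, giving 3792.00 × 2275.20; scale factor 2.8511.
Applying the same ×2.8511: 610.09 → 1739.45.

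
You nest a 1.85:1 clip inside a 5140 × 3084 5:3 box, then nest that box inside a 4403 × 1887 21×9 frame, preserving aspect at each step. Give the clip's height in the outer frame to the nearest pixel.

Inside the 5140×3084 canvas the clip is width-limited at 5140.00 × 2778.38.
5:3 in 4403×1887: fills the height, so the intermediate becomes 3145.00 × 1887.00 — a scale of ×0.6119.
So the clip's height is 2778.38 × 0.6119 ≈ 1700.00.

1700 px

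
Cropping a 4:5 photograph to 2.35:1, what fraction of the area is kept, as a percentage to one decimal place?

34.0%

Going from 4:5 to 2.35:1 means cutting height while keeping width.
Area ratio = (0.800)/(2.350) = 34.04% retained.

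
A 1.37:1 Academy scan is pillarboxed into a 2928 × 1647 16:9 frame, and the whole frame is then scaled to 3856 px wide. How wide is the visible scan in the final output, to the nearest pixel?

Fitted into 2928×1647, the scan spans the height; its width is 1647 × 1.370 ≈ 2256.39 px.
Scaling 2928 → 3856 is ×1.3169, so the width becomes 2256.39 × 1.3169 ≈ 2971.53 px.

2972 px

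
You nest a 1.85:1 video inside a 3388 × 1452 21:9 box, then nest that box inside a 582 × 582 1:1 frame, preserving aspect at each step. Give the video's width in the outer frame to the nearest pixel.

461 px

Inside the 3388×1452 canvas the video is height-limited at 2686.20 × 1452.00.
21:9 in 582×582: fills the width, so the intermediate becomes 582.00 × 249.43 — a scale of ×0.1718.
The video scales with it: width 2686.20 × 0.1718 ≈ 461.44.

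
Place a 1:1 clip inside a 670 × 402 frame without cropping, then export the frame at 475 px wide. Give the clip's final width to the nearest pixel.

At 670×402 the clip is height-limited, so width = 402 × 1/1 ≈ 402.00 px.
Resizing to 475 px wide multiplies everything by 0.7090: 402.00 → 285.00 px.

285 px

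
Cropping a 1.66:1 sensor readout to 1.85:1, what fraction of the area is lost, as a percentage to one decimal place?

10.3%

1.85:1 is wider than 1.66:1, so the crop keeps the full width and trims the height.
(1.660)/(1.850) ≈ 0.897 of the area survives, leaving 10.27% discarded.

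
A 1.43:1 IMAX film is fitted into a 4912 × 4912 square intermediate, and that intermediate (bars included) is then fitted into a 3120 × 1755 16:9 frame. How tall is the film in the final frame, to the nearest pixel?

1227 px

1.43:1 IMAX in 4912×4912: fills the width, so the film is 4912.00 × 3434.97.
Second fit — the square canvas into 3120×1755 spans the height: 1755.00 × 1755.00 (×0.3573 from 4912×4912).
The film scales with it: height 3434.97 × 0.3573 ≈ 1227.27.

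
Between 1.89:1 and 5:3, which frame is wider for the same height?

1.89:1

1.89 and 5:3 = 1.667; 1.89 > 1.667.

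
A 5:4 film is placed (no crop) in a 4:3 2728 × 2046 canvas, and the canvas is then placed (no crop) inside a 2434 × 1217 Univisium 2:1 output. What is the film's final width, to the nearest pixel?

First fit — 5:4 into 2728×2046 spans the height: 2557.50 × 2046.00.
The 4:3 canvas is height-limited in 2434×1217, giving 1622.67 × 1217.00; scale factor 0.5948.
So the film's width is 2557.50 × 0.5948 ≈ 1521.25.

1521 px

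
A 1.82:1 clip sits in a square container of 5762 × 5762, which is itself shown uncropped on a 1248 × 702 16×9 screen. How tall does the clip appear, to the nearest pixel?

386 px

First fit — 1.82:1 into 5762×5762 spans the width: 5762.00 × 3165.93.
Second fit — the square canvas into 1248×702 spans the height: 702.00 × 702.00 (×0.1218 from 5762×5762).
Applying the same ×0.1218: 3165.93 → 385.71.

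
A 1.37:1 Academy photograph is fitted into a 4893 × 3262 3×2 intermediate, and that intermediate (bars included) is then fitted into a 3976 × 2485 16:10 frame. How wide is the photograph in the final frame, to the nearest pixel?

1.37:1 Academy in 4893×3262: fills the height, so the photograph is 4468.94 × 3262.00.
Second fit — the 3×2 canvas into 3976×2485 spans the height: 3727.50 × 2485.00 (×0.7618 from 4893×3262).
Applying the same ×0.7618: 4468.94 → 3404.45.

3404 px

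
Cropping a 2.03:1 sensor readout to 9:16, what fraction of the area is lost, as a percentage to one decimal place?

9:16 is narrower than 2.03:1, so the crop keeps the full height and trims the width.
Area ratio = (0.562)/(2.030) = 27.71%; the remaining 72.29% is cropped out.

72.3%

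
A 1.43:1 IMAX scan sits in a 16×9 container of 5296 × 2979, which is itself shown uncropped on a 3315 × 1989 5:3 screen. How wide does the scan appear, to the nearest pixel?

2667 px

Inside the 5296×2979 canvas the scan is height-limited at 4259.97 × 2979.00.
Second fit — the 16×9 canvas into 3315×1989 spans the width: 3315.00 × 1864.69 (×0.6259 from 5296×2979).
The scan scales with it: width 4259.97 × 0.6259 ≈ 2666.50.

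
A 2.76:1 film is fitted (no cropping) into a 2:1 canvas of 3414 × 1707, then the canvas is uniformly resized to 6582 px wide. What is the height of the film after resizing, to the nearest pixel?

At 3414×1707 the film is width-limited, so height = 3414 / 2.760 ≈ 1236.96 px.
Resizing to 6582 px wide multiplies everything by 1.9279: 1236.96 → 2384.78 px.

2385 px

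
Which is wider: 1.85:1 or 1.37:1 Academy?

1.85:1

1.85 and 1.37; 1.85 > 1.37.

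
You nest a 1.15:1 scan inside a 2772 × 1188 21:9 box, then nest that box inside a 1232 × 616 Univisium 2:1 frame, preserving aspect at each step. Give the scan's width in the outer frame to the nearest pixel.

1.15:1 in 2772×1188: fills the height, so the scan is 1366.20 × 1188.00.
21:9 in 1232×616: fills the width, so the intermediate becomes 1232.00 × 528.00 — a scale of ×0.4444.
The scan scales with it: width 1366.20 × 0.4444 ≈ 607.20.

607 px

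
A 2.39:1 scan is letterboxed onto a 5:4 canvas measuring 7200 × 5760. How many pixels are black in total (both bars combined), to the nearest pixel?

2.39:1 (2.390) > 5:4 (1.250), so the scan fills the width.
The scan is 7200 / 2.390 ≈ 3012.5523 px tall.
5760 − 3012.5523 = 2747.4477 px of bars.
That's 2747.4477 × 7200 ≈ 19781623 black pixels.

19781623 pixels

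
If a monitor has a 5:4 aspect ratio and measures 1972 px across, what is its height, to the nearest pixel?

1578 px

At 5:4, 1972·4/5 ≈ 1577.60.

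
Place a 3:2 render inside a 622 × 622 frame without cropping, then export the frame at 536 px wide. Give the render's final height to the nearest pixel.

At 622×622 the render is width-limited, so height = 622 × 2/3 ≈ 414.67 px.
Scaling 622 → 536 is ×0.8617, so the height becomes 414.67 × 0.8617 ≈ 357.33 px.

357 px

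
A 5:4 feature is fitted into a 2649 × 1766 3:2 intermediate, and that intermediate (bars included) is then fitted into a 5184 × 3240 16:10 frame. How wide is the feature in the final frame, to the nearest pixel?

4050 px

5:4 in 2649×1766: fills the height, so the feature is 2207.50 × 1766.00.
The 3:2 canvas is height-limited in 5184×3240, giving 4860.00 × 3240.00; scale factor 1.8347.
Applying the same ×1.8347: 2207.50 → 4050.00.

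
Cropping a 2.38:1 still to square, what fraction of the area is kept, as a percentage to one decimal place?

The height stays; only width is cut (since square is narrower than 2.38:1).
Area ratio = (1.000)/(2.380) = 42.02% retained.

42.0%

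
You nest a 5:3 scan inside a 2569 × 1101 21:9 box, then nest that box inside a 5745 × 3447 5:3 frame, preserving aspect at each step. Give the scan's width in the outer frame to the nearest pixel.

5:3 in 2569×1101: fills the height, so the scan is 1835.00 × 1101.00.
21:9 in 5745×3447: fills the width, so the intermediate becomes 5745.00 × 2462.14 — a scale of ×2.2363.
The scan scales with it: width 1835.00 × 2.2363 ≈ 4103.57.

4104 px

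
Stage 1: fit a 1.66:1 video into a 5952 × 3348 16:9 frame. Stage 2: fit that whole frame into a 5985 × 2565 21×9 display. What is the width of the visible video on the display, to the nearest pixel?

1.66:1 in 5952×3348: fills the height, so the video is 5557.68 × 3348.00.
16:9 in 5985×2565: fills the height, so the intermediate becomes 4560.00 × 2565.00 — a scale of ×0.7661.
The video scales with it: width 5557.68 × 0.7661 ≈ 4257.90.

4258 px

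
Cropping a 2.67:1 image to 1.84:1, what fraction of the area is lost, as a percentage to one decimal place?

31.1%

1.84:1 is narrower than 2.67:1, so the crop keeps the full height and trims the width.
Area ratio = (1.840)/(2.670) = 68.91%; the remaining 31.09% is cropped out.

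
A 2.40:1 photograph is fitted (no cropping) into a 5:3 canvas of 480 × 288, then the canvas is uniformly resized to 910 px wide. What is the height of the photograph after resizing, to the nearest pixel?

Fitted into 480×288, the photograph spans the width; its height is 480 / 2.400 ≈ 200.00 px.
Resizing to 910 px wide multiplies everything by 1.8958: 200.00 → 379.17 px.

379 px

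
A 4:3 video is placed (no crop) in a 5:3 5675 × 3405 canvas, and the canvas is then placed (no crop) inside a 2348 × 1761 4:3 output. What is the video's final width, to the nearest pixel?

1878 px

4:3 in 5675×3405: fills the height, so the video is 4540.00 × 3405.00.
The 5:3 canvas is width-limited in 2348×1761, giving 2348.00 × 1408.80; scale factor 0.4137.
So the video's width is 4540.00 × 0.4137 ≈ 1878.40.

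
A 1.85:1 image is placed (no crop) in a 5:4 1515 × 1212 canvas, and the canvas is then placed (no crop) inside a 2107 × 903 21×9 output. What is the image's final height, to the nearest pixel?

610 px

1.85:1 in 1515×1212: fills the width, so the image is 1515.00 × 818.92.
5:4 in 2107×903: fills the height, so the intermediate becomes 1128.75 × 903.00 — a scale of ×0.7450.
The image scales with it: height 818.92 × 0.7450 ≈ 610.14.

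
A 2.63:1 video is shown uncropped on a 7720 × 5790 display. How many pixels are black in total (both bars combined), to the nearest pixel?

2.63:1 (2.630) > 4×3 (1.333), so the video fills the width.
That makes the image 2935.3612 px tall (7720 / 2.630).
Black = 5790 − 2935.3612 = 2854.6388 px.
Across the 7720-px span: 2854.6388 × 7720 ≈ 22037811 px.

22037811 pixels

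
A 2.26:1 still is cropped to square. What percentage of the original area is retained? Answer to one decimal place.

44.2%

square is narrower than 2.26:1, so the crop keeps the full height and trims the width.
(1.000)/(2.260) ≈ 0.442 of the area survives.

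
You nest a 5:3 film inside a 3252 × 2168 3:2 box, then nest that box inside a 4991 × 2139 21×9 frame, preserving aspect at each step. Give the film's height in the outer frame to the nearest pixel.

Inside the 3252×2168 canvas the film is width-limited at 3252.00 × 1951.20.
The 3:2 canvas is height-limited in 4991×2139, giving 3208.50 × 2139.00; scale factor 0.9866.
Applying the same ×0.9866: 1951.20 → 1925.10.

1925 px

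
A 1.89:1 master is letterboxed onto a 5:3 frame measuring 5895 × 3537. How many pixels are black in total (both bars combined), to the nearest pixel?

2463829 pixels

1.89:1 is wider than 5:3, so it spans the full width.
The master is 5895 / 1.890 ≈ 3119.0476 px tall.
Black = 3537 − 3119.0476 = 417.9524 px.
Bar area = 417.9524 × 5895 ≈ 2463829 px.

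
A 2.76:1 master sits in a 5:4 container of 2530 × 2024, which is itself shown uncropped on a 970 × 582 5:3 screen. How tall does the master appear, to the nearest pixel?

Inside the 2530×2024 canvas the master is width-limited at 2530.00 × 916.67.
The 5:4 canvas is height-limited in 970×582, giving 727.50 × 582.00; scale factor 0.2875.
Applying the same ×0.2875: 916.67 → 263.59.

264 px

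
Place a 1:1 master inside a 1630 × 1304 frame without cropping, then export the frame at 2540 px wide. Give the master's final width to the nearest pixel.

2032 px

At 1630×1304 the master is height-limited, so width = 1304 × 1/1 ≈ 1304.00 px.
Resizing to 2540 px wide multiplies everything by 1.5583: 1304.00 → 2032.00 px.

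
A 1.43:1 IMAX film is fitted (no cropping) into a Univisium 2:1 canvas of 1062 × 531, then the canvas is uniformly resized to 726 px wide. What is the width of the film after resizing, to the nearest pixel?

519 px

Fitted into 1062×531, the film spans the height; its width is 531 × 1.430 ≈ 759.33 px.
Scaling 1062 → 726 is ×0.6836, so the width becomes 759.33 × 0.6836 ≈ 519.09 px.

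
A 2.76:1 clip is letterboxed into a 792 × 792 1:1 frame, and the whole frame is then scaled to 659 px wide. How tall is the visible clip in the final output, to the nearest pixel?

239 px

Fitted into 792×792, the clip spans the width; its height is 792 / 2.760 ≈ 286.96 px.
The frame scales by 659/792 = 0.8321; 286.96 × 0.8321 ≈ 238.77 px.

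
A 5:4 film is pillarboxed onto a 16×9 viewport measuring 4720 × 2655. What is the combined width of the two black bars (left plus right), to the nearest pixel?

5:4 (1.250) < 16×9 (1.778), so the film fills the height.
That makes the image 3318.75 px wide (2655 × 5/4).
Black = 4720 − 3318.75 = 1401.25 px.

1401 px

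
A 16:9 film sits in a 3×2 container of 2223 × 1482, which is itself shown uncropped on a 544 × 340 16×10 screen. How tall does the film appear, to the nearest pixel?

Inside the 2223×1482 canvas the film is width-limited at 2223.00 × 1250.44.
3×2 in 544×340: fills the height, so the intermediate becomes 510.00 × 340.00 — a scale of ×0.2294.
Applying the same ×0.2294: 1250.44 → 286.88.

287 px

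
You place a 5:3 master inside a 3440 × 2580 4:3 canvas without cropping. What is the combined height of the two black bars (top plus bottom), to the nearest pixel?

5:3 (1.667) > 4:3 (1.333), so the master fills the width.
The master is 3440 × 3/5 ≈ 2064.00 px tall.
Black = 2580 − 2064.00 = 516.00 px.

516 px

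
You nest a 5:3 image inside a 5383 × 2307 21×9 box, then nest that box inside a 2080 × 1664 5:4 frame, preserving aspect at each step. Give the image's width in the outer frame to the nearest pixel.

1486 px

First fit — 5:3 into 5383×2307 spans the height: 3845.00 × 2307.00.
21×9 in 2080×1664: fills the width, so the intermediate becomes 2080.00 × 891.43 — a scale of ×0.3864.
So the image's width is 3845.00 × 0.3864 ≈ 1485.71.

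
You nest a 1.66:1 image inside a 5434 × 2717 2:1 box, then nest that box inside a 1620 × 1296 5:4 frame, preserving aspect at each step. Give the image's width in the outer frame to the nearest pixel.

1345 px

First fit — 1.66:1 into 5434×2717 spans the height: 4510.22 × 2717.00.
The 2:1 canvas is width-limited in 1620×1296, giving 1620.00 × 810.00; scale factor 0.2981.
Applying the same ×0.2981: 4510.22 → 1344.60.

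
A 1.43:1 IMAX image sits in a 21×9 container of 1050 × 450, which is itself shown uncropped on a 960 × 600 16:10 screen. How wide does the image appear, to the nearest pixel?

588 px

1.43:1 IMAX in 1050×450: fills the height, so the image is 643.50 × 450.00.
The 21×9 canvas is width-limited in 960×600, giving 960.00 × 411.43; scale factor 0.9143.
So the image's width is 643.50 × 0.9143 ≈ 588.34.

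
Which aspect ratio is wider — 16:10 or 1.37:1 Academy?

16:10 = 1.6 and 1.37; 1.6 > 1.37.

16:10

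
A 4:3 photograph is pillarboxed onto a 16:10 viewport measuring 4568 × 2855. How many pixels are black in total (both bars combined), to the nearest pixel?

Since 1.333 < 1.600, the photograph is height-limited.
The photograph is 2855 × 4/3 ≈ 3806.6667 px wide.
Leftover width: 4568 − 3806.6667 = 761.3333 px.
Bar area = 761.3333 × 2855 ≈ 2173607 px.

2173607 pixels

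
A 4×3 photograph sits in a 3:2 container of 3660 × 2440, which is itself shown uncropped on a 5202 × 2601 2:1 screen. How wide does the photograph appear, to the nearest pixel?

First fit — 4×3 into 3660×2440 spans the height: 3253.33 × 2440.00.
The 3:2 canvas is height-limited in 5202×2601, giving 3901.50 × 2601.00; scale factor 1.0660.
So the photograph's width is 3253.33 × 1.0660 ≈ 3468.00.

3468 px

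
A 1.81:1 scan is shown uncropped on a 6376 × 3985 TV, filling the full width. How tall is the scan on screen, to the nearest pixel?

3523 px

That makes the image 3522.65 px tall (6376 / 1.810).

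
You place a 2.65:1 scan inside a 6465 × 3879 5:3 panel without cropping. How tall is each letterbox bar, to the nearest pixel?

720 px

2.65:1 is wider than 5:3, so it spans the full width.
That makes the image 2439.62 px tall (6465 / 2.650).
Black = 3879 − 2439.62 = 1439.38 px, or 719.69 per bar.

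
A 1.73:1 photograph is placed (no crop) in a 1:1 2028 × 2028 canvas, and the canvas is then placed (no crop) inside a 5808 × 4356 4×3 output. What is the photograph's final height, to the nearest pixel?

1.73:1 in 2028×2028: fills the width, so the photograph is 2028.00 × 1172.25.
Second fit — the 1:1 canvas into 5808×4356 spans the height: 4356.00 × 4356.00 (×2.1479 from 2028×2028).
So the photograph's height is 1172.25 × 2.1479 ≈ 2517.92.

2518 px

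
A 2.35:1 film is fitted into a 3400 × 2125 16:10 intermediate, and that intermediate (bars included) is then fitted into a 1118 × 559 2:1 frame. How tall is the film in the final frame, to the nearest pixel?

2.35:1 in 3400×2125: fills the width, so the film is 3400.00 × 1446.81.
Second fit — the 16:10 canvas into 1118×559 spans the height: 894.40 × 559.00 (×0.2631 from 3400×2125).
The film scales with it: height 1446.81 × 0.2631 ≈ 380.60.

381 px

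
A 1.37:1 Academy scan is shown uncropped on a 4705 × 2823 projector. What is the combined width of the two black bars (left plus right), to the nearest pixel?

1.37:1 Academy (1.370) < 5:3 (1.667), so the scan fills the height.
Content width = 2823 × 1.370 ≈ 3867.51 px.
4705 − 3867.51 = 837.49 px of bars.

837 px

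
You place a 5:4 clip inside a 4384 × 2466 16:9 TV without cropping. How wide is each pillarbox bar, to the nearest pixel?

5:4 is narrower than 16:9, so it spans the full height.
Content width = 2466 × 5/4 ≈ 3082.50 px.
Black = 4384 − 3082.50 = 1301.50 px, or 650.75 per bar.

651 px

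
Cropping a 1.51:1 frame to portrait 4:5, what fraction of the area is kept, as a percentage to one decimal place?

Going from 1.51:1 to portrait 4:5 means cutting width while keeping height.
Area ratio = (0.800)/(1.510) = 52.98% retained.

53.0%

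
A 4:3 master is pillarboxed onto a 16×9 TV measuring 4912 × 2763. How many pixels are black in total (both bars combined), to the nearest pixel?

3392964 pixels

4:3 (1.333) < 16×9 (1.778), so the master fills the height.
The master is 2763 × 4/3 ≈ 3684.0000 px wide.
Leftover width: 4912 − 3684.0000 = 1228.0000 px.
Bar area = 1228.0000 × 2763 ≈ 3392964 px.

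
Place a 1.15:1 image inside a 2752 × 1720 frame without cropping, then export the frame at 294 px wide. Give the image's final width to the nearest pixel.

At 2752×1720 the image is height-limited, so width = 1720 × 1.150 ≈ 1978.00 px.
Scaling 2752 → 294 is ×0.1068, so the width becomes 1978.00 × 0.1068 ≈ 211.31 px.

211 px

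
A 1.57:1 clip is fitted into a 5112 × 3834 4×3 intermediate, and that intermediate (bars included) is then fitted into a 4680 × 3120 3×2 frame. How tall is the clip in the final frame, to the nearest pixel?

2650 px

First fit — 1.57:1 into 5112×3834 spans the width: 5112.00 × 3256.05.
4×3 in 4680×3120: fills the height, so the intermediate becomes 4160.00 × 3120.00 — a scale of ×0.8138.
So the clip's height is 3256.05 × 0.8138 ≈ 2649.68.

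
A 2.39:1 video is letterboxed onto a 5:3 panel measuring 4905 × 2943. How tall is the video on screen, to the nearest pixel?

2052 px

Since 2.390 > 1.667, the video is width-limited.
That makes the image 2052.30 px tall (4905 / 2.390).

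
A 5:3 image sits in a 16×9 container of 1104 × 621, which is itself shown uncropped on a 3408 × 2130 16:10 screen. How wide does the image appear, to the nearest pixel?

First fit — 5:3 into 1104×621 spans the height: 1035.00 × 621.00.
16×9 in 3408×2130: fills the width, so the intermediate becomes 3408.00 × 1917.00 — a scale of ×3.0870.
The image scales with it: width 1035.00 × 3.0870 ≈ 3195.00.

3195 px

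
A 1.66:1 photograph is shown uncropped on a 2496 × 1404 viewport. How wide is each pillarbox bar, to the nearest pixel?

83 px

1.66:1 (1.660) < 16×9 (1.778), so the photograph fills the height.
That makes the image 2330.64 px wide (1404 × 1.660).
2496 − 2330.64 = 165.36 px of bars (82.68 each).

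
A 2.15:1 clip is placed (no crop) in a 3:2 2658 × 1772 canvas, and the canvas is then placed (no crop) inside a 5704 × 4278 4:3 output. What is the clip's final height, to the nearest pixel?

2653 px

First fit — 2.15:1 into 2658×1772 spans the width: 2658.00 × 1236.28.
The 3:2 canvas is width-limited in 5704×4278, giving 5704.00 × 3802.67; scale factor 2.1460.
Applying the same ×2.1460: 1236.28 → 2653.02.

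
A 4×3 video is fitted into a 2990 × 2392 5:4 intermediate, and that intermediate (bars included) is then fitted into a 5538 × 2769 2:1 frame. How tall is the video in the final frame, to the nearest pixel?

2596 px

First fit — 4×3 into 2990×2392 spans the width: 2990.00 × 2242.50.
The 5:4 canvas is height-limited in 5538×2769, giving 3461.25 × 2769.00; scale factor 1.1576.
The video scales with it: height 2242.50 × 1.1576 ≈ 2595.94.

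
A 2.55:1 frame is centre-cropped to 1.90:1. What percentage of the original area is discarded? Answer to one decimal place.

Going from 2.55:1 to 1.90:1 means cutting width while keeping height.
(1.900)/(2.550) ≈ 0.745 of the area survives, leaving 25.49% discarded.

25.5%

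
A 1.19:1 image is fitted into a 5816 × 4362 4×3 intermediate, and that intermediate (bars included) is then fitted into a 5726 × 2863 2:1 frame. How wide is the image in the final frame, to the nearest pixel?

1.19:1 in 5816×4362: fills the height, so the image is 5190.78 × 4362.00.
Second fit — the 4×3 canvas into 5726×2863 spans the height: 3817.33 × 2863.00 (×0.6564 from 5816×4362).
Applying the same ×0.6564: 5190.78 → 3406.97.

3407 px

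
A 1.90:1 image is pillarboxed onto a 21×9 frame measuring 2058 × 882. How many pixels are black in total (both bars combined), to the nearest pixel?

1.90:1 is narrower than 21×9, so it spans the full height.
That makes the image 1675.8000 px wide (882 × 1.900).
Leftover width: 2058 − 1675.8000 = 382.2000 px.
Across the 882-px span: 382.2000 × 882 ≈ 337100 px.

337100 pixels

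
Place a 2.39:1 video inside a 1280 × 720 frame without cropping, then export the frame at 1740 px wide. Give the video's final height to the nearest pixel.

728 px

Fitted into 1280×720, the video spans the width; its height is 1280 / 2.390 ≈ 535.56 px.
Scaling 1280 → 1740 is ×1.3594, so the height becomes 535.56 × 1.3594 ≈ 728.03 px.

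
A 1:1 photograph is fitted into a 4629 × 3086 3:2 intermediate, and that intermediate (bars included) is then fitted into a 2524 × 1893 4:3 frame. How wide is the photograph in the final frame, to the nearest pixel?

1683 px

First fit — 1:1 into 4629×3086 spans the height: 3086.00 × 3086.00.
Second fit — the 3:2 canvas into 2524×1893 spans the width: 2524.00 × 1682.67 (×0.5453 from 4629×3086).
So the photograph's width is 3086.00 × 0.5453 ≈ 1682.67.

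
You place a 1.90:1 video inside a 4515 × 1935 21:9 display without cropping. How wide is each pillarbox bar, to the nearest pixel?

419 px

1.90:1 (1.900) < 21:9 (2.333), so the video fills the height.
That makes the image 3676.50 px wide (1935 × 1.900).
4515 − 3676.50 = 838.50 px of bars (419.25 each).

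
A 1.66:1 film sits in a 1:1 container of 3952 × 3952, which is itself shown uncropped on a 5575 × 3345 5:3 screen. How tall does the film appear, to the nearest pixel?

1.66:1 in 3952×3952: fills the width, so the film is 3952.00 × 2380.72.
1:1 in 5575×3345: fills the height, so the intermediate becomes 3345.00 × 3345.00 — a scale of ×0.8464.
Applying the same ×0.8464: 2380.72 → 2015.06.

2015 px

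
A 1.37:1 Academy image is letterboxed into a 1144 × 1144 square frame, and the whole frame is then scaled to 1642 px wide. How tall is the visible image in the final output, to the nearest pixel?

1199 px

At 1144×1144 the image is width-limited, so height = 1144 / 1.370 ≈ 835.04 px.
Resizing to 1642 px wide multiplies everything by 1.4353: 835.04 → 1198.54 px.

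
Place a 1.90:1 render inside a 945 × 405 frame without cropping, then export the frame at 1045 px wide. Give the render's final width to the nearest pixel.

851 px

Fitted into 945×405, the render spans the height; its width is 405 × 1.900 ≈ 769.50 px.
Resizing to 1045 px wide multiplies everything by 1.1058: 769.50 → 850.93 px.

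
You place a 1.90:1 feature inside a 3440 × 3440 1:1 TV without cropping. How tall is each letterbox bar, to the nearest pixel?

1.90:1 (1.900) > 1:1 (1.000), so the feature fills the width.
That makes the image 1810.53 px tall (3440 / 1.900).
Black = 3440 − 1810.53 = 1629.47 px, or 814.74 per bar.

815 px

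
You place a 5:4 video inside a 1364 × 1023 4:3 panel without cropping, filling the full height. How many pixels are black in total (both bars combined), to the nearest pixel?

87211 pixels

Content width = 1023 × 5/4 ≈ 1278.7500 px.
Black = 1364 − 1278.7500 = 85.2500 px.
Across the 1023-px span: 85.2500 × 1023 ≈ 87211 px.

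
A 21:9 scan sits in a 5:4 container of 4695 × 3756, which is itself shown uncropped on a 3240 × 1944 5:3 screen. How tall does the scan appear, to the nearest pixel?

Inside the 4695×3756 canvas the scan is width-limited at 4695.00 × 2012.14.
5:4 in 3240×1944: fills the height, so the intermediate becomes 2430.00 × 1944.00 — a scale of ×0.5176.
The scan scales with it: height 2012.14 × 0.5176 ≈ 1041.43.

1041 px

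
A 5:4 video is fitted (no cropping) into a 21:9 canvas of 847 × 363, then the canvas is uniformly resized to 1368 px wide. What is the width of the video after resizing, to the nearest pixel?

733 px

At 847×363 the video is height-limited, so width = 363 × 5/4 ≈ 453.75 px.
Resizing to 1368 px wide multiplies everything by 1.6151: 453.75 → 732.86 px.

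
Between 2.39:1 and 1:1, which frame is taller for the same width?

1:1

2.39 and 1; 2.39 > 1. The smaller width-to-height ratio is the taller frame.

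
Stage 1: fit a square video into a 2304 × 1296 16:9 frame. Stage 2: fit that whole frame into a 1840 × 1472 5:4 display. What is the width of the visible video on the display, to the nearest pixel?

First fit — square into 2304×1296 spans the height: 1296.00 × 1296.00.
The 16:9 canvas is width-limited in 1840×1472, giving 1840.00 × 1035.00; scale factor 0.7986.
The video scales with it: width 1296.00 × 0.7986 ≈ 1035.00.

1035 px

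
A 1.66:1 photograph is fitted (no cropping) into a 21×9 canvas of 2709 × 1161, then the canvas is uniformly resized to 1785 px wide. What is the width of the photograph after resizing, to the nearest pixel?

Fitted into 2709×1161, the photograph spans the height; its width is 1161 × 1.660 ≈ 1927.26 px.
Resizing to 1785 px wide multiplies everything by 0.6589: 1927.26 → 1269.90 px.

1270 px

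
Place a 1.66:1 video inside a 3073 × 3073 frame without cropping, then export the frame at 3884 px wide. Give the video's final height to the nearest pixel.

2340 px

Fitted into 3073×3073, the video spans the width; its height is 3073 / 1.660 ≈ 1851.20 px.
Scaling 3073 → 3884 is ×1.2639, so the height becomes 1851.20 × 1.2639 ≈ 2339.76 px.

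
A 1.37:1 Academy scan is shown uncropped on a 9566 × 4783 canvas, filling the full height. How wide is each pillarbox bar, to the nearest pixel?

1507 px

The scan is 4783 × 1.370 ≈ 6552.71 px wide.
Black = 9566 − 6552.71 = 3013.29 px, or 1506.64 per bar.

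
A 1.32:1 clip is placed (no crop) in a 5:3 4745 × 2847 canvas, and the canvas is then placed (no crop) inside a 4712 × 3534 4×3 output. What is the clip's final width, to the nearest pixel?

3732 px

Inside the 4745×2847 canvas the clip is height-limited at 3758.04 × 2847.00.
Second fit — the 5:3 canvas into 4712×3534 spans the width: 4712.00 × 2827.20 (×0.9930 from 4745×2847).
The clip scales with it: width 3758.04 × 0.9930 ≈ 3731.90.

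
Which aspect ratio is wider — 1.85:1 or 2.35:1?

1.85 and 2.35; 2.35 > 1.85.

2.35:1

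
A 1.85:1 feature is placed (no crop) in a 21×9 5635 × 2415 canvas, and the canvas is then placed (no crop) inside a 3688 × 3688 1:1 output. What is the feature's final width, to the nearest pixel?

1.85:1 in 5635×2415: fills the height, so the feature is 4467.75 × 2415.00.
Second fit — the 21×9 canvas into 3688×3688 spans the width: 3688.00 × 1580.57 (×0.6545 from 5635×2415).
The feature scales with it: width 4467.75 × 0.6545 ≈ 2924.06.

2924 px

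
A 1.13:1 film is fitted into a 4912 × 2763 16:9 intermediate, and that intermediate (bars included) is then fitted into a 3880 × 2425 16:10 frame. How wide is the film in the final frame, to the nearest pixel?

First fit — 1.13:1 into 4912×2763 spans the height: 3122.19 × 2763.00.
16:9 in 3880×2425: fills the width, so the intermediate becomes 3880.00 × 2182.50 — a scale of ×0.7899.
Applying the same ×0.7899: 3122.19 → 2466.22.

2466 px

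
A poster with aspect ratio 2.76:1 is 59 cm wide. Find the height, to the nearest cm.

21 cm

At 2.76:1, 59 / 2.760 ≈ 21.38.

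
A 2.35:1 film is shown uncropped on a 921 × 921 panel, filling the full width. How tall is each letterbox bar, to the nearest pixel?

265 px

Content height = 921 / 2.350 ≈ 391.91 px.
Black = 921 − 391.91 = 529.09 px, or 264.54 per bar.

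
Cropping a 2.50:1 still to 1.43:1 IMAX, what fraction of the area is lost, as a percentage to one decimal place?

42.8%

Going from 2.50:1 to 1.43:1 IMAX means cutting width while keeping height.
(1.430)/(2.500) ≈ 0.572 of the area survives, leaving 42.80% discarded.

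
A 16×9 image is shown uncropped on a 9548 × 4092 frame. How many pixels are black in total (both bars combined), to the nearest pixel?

Since 1.778 < 2.333, the image is height-limited.
The image is 4092 × 16/9 ≈ 7274.6667 px wide.
Leftover width: 9548 − 7274.6667 = 2273.3333 px.
That's 2273.3333 × 4092 ≈ 9302480 black pixels.

9302480 pixels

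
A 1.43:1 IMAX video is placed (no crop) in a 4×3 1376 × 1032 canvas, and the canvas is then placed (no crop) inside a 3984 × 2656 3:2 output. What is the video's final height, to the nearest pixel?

2476 px

1.43:1 IMAX in 1376×1032: fills the width, so the video is 1376.00 × 962.24.
4×3 in 3984×2656: fills the height, so the intermediate becomes 3541.33 × 2656.00 — a scale of ×2.5736.
So the video's height is 962.24 × 2.5736 ≈ 2476.46.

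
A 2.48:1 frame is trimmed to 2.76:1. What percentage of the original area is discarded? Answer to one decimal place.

10.1%

Going from 2.48:1 to 2.76:1 means cutting height while keeping width.
(2.480)/(2.760) ≈ 0.899 of the area survives, leaving 10.14% discarded.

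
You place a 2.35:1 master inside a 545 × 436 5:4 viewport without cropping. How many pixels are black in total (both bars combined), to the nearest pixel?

2.35:1 is wider than 5:4, so it spans the full width.
That makes the image 231.9149 px tall (545 / 2.350).
436 − 231.9149 = 204.0851 px of bars.
That's 204.0851 × 545 ≈ 111226 black pixels.

111226 pixels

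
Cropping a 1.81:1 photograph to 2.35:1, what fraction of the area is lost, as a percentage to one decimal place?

Going from 1.81:1 to 2.35:1 means cutting height while keeping width.
Area ratio = (1.810)/(2.350) = 77.02%; the remaining 22.98% is cropped out.

23.0%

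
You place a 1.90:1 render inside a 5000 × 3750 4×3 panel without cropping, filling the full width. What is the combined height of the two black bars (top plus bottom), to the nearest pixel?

1118 px

That makes the image 2631.58 px tall (5000 / 1.900).
Black = 3750 − 2631.58 = 1118.42 px.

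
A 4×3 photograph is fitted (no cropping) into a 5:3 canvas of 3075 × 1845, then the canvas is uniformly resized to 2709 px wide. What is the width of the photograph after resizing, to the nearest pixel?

2167 px

Fitted into 3075×1845, the photograph spans the height; its width is 1845 × 4/3 ≈ 2460.00 px.
Resizing to 2709 px wide multiplies everything by 0.8810: 2460.00 → 2167.20 px.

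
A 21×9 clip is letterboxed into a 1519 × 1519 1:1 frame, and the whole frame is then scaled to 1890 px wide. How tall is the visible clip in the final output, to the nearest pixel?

810 px

In the 1519×1519 frame the clip fills the width: height = 1519 × 9/21 ≈ 651.00 px.
Scaling 1519 → 1890 is ×1.2442, so the height becomes 651.00 × 1.2442 ≈ 810.00 px.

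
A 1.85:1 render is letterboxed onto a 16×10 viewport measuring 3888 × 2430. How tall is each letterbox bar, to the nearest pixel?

164 px

1.85:1 (1.850) > 16×10 (1.600), so the render fills the width.
Content height = 3888 / 1.850 ≈ 2101.62 px.
Black = 2430 − 2101.62 = 328.38 px, or 164.19 per bar.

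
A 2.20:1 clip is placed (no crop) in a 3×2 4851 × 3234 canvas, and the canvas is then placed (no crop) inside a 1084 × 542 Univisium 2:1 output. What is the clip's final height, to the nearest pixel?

370 px

First fit — 2.20:1 into 4851×3234 spans the width: 4851.00 × 2205.00.
3×2 in 1084×542: fills the height, so the intermediate becomes 813.00 × 542.00 — a scale of ×0.1676.
Applying the same ×0.1676: 2205.00 → 369.55.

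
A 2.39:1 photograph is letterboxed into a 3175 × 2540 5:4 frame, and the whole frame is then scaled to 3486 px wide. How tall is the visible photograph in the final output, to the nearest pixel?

1459 px

At 3175×2540 the photograph is width-limited, so height = 3175 / 2.390 ≈ 1328.45 px.
Resizing to 3486 px wide multiplies everything by 1.0980: 1328.45 → 1458.58 px.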